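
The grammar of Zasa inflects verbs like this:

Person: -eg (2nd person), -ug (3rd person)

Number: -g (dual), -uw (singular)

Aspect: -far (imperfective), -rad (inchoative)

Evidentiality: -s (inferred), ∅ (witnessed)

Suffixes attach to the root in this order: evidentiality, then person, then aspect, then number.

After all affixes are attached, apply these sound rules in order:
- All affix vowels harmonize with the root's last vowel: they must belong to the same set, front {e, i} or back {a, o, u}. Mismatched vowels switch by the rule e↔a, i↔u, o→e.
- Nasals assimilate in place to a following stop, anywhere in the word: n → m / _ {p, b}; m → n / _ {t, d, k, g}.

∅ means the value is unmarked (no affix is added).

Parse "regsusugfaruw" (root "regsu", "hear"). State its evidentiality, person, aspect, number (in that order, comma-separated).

Segment: regsu-s-ug-far-uw.
evidentiality: -s → inferred.
person: -ug → 3rd person.
aspect: -far → imperfective.
number: -uw → singular.

inferred, 3rd person, imperfective, singular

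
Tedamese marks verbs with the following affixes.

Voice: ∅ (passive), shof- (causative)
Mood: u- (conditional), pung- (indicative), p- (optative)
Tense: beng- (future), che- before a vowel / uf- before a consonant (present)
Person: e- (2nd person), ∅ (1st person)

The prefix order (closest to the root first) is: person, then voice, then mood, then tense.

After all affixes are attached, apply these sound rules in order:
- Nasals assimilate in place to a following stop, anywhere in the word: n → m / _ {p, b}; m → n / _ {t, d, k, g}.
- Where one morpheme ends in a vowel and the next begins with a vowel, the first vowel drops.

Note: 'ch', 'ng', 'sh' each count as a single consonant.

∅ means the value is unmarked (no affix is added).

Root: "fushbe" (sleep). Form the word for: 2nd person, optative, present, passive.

ufpefushbe

Attach person 2nd person e- → efushbe.
voice = passive: zero marking, form stays efushbe.
Attach mood optative p- → pefushbe.
Attach tense present uf- (before consonant 'p') → ufpefushbe.
Nasal assimilation: no change.
Vowel deletion: no change.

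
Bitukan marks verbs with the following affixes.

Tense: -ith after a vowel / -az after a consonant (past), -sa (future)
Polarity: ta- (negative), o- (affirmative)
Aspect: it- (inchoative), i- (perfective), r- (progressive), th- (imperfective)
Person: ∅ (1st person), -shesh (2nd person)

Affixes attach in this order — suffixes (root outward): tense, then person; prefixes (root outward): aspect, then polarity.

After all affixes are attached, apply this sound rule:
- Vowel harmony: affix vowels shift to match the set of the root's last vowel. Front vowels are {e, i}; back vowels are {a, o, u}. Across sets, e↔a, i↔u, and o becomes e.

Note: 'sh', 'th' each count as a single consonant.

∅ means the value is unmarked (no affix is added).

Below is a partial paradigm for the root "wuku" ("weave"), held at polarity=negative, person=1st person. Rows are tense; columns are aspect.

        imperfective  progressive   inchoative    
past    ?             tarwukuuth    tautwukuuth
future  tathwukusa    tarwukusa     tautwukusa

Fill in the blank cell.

tathwukuuth

Attach aspect imperfective th- → thwuku.
Attach polarity negative ta- → tathwuku.
Attach tense past -ith (after vowel 'u') → tathwukuith.
person = 1st person: zero marking, form stays tathwukuith.
Apply vowel harmony: tathwukuith → tathwukuuth.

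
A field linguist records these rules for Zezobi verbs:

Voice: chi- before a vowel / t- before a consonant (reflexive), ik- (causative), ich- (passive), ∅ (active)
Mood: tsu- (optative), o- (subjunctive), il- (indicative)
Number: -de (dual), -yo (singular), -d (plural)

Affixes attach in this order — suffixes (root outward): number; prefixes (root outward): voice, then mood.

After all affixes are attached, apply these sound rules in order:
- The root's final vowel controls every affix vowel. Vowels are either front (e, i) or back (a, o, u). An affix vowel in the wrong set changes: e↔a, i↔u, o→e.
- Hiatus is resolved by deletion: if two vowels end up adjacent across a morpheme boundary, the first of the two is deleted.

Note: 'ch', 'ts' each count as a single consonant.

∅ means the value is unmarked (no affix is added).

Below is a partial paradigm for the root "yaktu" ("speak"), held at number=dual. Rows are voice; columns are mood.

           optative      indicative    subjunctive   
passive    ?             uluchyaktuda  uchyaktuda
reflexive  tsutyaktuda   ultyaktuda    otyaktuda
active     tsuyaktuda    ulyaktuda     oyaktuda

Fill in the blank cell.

Attach voice passive ich- → ichyaktu.
Attach number dual -de → ichyaktude.
Attach mood optative tsu- → tsuichyaktude.
Apply vowel harmony: tsuichyaktude → tsuuchyaktuda.
Apply vowel deletion: tsuuchyaktuda → tsuchyaktuda.

tsuchyaktuda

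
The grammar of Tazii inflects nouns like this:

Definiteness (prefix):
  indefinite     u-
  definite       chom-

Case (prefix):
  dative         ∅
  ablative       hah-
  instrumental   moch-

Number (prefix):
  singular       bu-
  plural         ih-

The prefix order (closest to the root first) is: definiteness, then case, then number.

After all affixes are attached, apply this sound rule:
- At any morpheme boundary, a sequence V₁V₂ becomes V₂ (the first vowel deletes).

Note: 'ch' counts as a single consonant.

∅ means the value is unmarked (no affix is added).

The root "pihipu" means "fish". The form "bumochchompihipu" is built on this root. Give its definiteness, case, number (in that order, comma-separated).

definite, instrumental, singular

Segment: bu-moch-chom-pihipu.
definiteness: chom- → definite.
case: moch- → instrumental.
number: bu- → singular.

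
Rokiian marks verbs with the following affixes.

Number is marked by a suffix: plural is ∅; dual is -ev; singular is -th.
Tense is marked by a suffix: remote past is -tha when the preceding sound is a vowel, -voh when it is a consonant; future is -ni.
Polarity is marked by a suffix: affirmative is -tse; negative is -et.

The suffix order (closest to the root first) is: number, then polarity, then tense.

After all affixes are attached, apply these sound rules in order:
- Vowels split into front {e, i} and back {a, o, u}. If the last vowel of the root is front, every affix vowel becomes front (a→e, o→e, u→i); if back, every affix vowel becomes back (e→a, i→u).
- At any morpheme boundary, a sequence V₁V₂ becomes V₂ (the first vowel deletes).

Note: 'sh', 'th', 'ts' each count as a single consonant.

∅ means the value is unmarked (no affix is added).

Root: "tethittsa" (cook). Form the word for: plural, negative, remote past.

tethittsatvoh

number = plural: zero marking, form stays tethittsa.
Attach polarity negative -et → tethittsaet.
Attach tense remote past -voh (after consonant 't') → tethittsaetvoh.
Apply vowel harmony: tethittsaetvoh → tethittsaatvoh.
Apply vowel deletion: tethittsaatvoh → tethittsatvoh.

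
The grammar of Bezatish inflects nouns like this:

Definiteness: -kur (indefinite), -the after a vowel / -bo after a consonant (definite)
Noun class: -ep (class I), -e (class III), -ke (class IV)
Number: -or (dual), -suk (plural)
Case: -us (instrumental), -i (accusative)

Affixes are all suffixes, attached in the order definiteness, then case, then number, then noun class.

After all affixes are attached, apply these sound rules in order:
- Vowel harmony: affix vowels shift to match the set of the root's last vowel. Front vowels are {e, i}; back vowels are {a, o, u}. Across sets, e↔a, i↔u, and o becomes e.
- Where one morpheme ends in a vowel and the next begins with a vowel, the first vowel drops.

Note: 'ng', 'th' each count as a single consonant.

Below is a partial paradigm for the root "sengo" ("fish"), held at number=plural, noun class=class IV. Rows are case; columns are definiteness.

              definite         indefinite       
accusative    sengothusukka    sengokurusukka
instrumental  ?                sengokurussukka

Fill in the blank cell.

Attach definiteness definite -the (after vowel 'o') → sengothe.
Attach case instrumental -us → sengotheus.
Attach number plural -suk → sengotheussuk.
Attach noun class class IV -ke → sengotheussukke.
Apply vowel harmony: sengotheussukke → sengothaussukka.
Apply vowel deletion: sengothaussukka → sengothussukka.

sengothussukka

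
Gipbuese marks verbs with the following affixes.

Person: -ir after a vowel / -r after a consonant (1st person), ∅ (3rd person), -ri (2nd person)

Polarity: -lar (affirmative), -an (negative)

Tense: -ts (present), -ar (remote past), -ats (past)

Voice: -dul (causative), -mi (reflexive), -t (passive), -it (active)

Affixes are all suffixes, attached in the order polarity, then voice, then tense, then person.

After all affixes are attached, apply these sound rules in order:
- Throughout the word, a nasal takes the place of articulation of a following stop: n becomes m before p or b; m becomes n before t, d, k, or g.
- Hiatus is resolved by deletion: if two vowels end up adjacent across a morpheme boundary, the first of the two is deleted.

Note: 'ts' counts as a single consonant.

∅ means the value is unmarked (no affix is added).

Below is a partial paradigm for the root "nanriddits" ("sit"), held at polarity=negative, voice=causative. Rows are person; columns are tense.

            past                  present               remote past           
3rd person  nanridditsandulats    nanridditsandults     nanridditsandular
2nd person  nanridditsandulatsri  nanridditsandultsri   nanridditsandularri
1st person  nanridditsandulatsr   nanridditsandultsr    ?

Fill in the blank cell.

Attach polarity negative -an → nanridditsan.
Attach voice causative -dul → nanridditsandul.
Attach tense remote past -ar → nanridditsandular.
Attach person 1st person -r (after consonant 'r') → nanridditsandularr.
Nasal assimilation: no change.
Vowel deletion: no change.

nanridditsandularr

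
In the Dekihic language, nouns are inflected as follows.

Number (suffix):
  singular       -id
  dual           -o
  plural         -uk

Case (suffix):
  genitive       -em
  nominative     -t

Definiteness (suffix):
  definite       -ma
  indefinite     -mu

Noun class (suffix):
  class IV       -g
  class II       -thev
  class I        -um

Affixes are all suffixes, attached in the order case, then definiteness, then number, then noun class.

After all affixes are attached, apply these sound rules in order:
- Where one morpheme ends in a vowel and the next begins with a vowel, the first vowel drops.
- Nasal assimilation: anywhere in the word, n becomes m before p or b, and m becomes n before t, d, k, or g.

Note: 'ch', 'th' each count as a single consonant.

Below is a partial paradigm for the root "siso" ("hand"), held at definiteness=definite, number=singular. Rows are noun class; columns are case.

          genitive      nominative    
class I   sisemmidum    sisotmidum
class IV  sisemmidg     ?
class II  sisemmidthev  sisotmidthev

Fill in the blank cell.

sisotmidg

Attach case nominative -t → sisot.
Attach definiteness definite -ma → sisotma.
Attach number singular -id → sisotmaid.
Attach noun class class IV -g → sisotmaidg.
Apply vowel deletion: sisotmaidg → sisotmidg.
Nasal assimilation: no change.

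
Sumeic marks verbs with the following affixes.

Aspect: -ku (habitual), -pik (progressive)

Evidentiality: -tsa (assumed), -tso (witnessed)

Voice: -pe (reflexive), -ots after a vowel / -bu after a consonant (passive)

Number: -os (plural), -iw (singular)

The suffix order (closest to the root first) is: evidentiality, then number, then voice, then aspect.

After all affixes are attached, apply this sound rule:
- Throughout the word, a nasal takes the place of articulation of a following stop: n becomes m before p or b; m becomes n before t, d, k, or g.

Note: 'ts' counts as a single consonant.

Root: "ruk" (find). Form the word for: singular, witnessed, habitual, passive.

Attach evidentiality witnessed -tso → ruktso.
Attach number singular -iw → ruktsoiw.
Attach voice passive -bu (after consonant 'w') → ruktsoiwbu.
Attach aspect habitual -ku → ruktsoiwbuku.
Nasal assimilation: no change.

ruktsoiwbuku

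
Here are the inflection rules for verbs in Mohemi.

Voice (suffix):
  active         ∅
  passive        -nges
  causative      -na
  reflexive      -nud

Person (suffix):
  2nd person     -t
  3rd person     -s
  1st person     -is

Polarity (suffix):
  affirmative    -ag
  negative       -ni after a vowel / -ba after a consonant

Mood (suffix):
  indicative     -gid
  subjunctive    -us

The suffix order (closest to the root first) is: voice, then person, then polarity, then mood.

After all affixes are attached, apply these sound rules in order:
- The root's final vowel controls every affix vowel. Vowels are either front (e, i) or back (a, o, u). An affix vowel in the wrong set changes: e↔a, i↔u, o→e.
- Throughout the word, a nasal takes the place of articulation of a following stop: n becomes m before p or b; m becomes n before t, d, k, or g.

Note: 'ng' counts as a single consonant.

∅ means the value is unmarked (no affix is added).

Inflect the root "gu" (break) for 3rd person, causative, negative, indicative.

Attach voice causative -na → guna.
Attach person 3rd person -s → gunas.
Attach polarity negative -ba (after consonant 's') → gunasba.
Attach mood indicative -gid → gunasbagid.
Apply vowel harmony: gunasbagid → gunasbagud.
Nasal assimilation: no change.

gunasbagud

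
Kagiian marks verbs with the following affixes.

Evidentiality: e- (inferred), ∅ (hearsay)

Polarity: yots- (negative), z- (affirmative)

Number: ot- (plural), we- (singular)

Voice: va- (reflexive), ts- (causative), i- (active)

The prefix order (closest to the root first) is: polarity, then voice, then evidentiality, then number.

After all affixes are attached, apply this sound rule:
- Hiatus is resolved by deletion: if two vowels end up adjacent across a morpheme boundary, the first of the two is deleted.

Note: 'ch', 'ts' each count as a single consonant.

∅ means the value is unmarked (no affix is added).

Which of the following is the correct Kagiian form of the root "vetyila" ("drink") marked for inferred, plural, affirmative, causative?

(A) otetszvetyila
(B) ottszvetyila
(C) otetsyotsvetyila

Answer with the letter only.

A

Attach polarity affirmative z- → zvetyila.
Attach voice causative ts- → tszvetyila.
Attach evidentiality inferred e- → etszvetyila.
Attach number plural ot- → otetszvetyila.
Vowel deletion: no change.
So the correct form is otetszvetyila, option (A).
(B) ottszvetyila is wrong: it uses hearsay instead of inferred for evidentiality.
(C) otetsyotsvetyila is wrong: it uses negative instead of affirmative for polarity.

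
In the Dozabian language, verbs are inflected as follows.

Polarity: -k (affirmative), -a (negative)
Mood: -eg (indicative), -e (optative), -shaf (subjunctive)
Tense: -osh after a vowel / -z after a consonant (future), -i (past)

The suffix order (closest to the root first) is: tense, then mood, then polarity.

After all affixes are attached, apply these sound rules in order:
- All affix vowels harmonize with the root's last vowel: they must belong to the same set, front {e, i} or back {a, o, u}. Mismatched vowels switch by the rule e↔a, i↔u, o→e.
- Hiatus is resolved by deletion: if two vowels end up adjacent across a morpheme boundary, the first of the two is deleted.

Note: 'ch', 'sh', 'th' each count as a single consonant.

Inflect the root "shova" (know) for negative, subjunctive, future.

Attach tense future -osh (after vowel 'a') → shovaosh.
Attach mood subjunctive -shaf → shovaoshshaf.
Attach polarity negative -a → shovaoshshafa.
Vowel harmony: no change.
Apply vowel deletion: shovaoshshafa → shovoshshafa.

shovoshshafa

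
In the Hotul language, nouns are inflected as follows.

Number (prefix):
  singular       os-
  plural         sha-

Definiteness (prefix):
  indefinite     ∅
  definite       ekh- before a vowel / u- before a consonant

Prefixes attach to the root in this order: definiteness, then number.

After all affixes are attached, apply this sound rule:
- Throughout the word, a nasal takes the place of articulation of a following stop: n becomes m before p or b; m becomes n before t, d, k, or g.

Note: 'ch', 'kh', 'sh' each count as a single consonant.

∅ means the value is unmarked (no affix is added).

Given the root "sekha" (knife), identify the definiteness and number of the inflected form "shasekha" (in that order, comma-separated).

Segment: sha-sekha.
definiteness: ∅ → indefinite.
number: sha- → plural.

indefinite, plural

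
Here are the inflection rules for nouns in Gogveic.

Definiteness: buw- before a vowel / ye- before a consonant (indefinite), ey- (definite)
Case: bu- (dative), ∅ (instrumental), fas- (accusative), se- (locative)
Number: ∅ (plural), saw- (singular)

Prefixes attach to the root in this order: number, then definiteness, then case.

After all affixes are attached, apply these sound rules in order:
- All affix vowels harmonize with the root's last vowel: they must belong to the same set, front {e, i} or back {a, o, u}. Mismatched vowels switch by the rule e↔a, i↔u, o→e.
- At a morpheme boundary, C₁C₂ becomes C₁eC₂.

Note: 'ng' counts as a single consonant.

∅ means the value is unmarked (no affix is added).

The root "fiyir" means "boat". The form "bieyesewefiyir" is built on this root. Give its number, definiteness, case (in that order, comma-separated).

Segment: bu-ey-saw-fiyir.
number: saw- → singular.
definiteness: ey- → definite.
case: bu- → dative.

singular, definite, dative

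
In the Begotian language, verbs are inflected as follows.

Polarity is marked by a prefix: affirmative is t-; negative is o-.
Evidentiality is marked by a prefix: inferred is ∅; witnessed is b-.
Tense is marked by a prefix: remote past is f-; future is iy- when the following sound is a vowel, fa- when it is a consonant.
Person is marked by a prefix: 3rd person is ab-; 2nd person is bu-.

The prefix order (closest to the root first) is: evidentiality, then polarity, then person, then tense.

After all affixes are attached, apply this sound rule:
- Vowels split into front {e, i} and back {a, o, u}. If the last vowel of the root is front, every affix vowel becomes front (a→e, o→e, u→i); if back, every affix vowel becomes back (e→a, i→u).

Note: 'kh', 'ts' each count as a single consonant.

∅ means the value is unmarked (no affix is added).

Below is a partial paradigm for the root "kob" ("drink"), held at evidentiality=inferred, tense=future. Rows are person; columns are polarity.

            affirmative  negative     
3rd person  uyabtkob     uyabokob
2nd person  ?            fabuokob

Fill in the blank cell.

fabutkob

evidentiality = inferred: zero marking, form stays kob.
Attach polarity affirmative t- → tkob.
Attach person 2nd person bu- → butkob.
Attach tense future fa- (before consonant 'b') → fabutkob.
Vowel harmony: no change.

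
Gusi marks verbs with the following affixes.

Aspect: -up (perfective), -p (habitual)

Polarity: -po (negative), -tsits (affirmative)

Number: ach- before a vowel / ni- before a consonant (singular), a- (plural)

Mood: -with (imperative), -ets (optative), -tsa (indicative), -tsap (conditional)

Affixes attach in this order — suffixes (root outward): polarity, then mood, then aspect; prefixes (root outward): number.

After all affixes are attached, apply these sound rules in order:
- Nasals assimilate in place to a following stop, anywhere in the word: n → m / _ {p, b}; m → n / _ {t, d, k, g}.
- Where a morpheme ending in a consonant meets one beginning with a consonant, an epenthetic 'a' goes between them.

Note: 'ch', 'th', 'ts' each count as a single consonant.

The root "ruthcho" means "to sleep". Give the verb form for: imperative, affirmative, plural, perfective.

Attach polarity affirmative -tsits → ruthchotsits.
Attach mood imperative -with → ruthchotsitswith.
Attach number plural a- → aruthchotsitswith.
Attach aspect perfective -up → aruthchotsitswithup.
Nasal assimilation: no change.
Apply epenthesis: aruthchotsitswithup → aruthchotsitsawithup.

aruthchotsitsawithup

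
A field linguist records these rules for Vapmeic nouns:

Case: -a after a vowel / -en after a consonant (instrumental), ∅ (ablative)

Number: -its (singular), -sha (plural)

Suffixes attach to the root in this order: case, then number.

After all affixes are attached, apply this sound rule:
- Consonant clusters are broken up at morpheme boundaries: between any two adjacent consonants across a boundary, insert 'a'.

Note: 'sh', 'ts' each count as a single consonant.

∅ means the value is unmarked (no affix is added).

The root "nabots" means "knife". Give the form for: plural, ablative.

case = ablative: zero marking, form stays nabots.
Attach number plural -sha → nabotssha.
Apply epenthesis: nabotssha → nabotsasha.

nabotsasha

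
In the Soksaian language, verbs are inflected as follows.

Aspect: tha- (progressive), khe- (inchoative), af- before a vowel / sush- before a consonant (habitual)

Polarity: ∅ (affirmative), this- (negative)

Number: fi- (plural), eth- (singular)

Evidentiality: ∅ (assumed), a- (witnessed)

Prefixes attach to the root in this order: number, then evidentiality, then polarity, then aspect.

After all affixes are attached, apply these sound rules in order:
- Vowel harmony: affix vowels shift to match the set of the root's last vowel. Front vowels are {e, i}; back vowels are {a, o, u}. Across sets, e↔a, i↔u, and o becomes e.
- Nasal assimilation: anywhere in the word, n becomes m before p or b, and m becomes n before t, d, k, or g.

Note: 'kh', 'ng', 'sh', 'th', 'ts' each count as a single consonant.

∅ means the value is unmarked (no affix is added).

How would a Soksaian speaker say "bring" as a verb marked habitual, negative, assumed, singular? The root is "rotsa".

Attach number singular eth- → ethrotsa.
evidentiality = assumed: zero marking, form stays ethrotsa.
Attach polarity negative this- → thisethrotsa.
Attach aspect habitual sush- (before consonant 'th') → sushthisethrotsa.
Apply vowel harmony: sushthisethrotsa → sushthusathrotsa.
Nasal assimilation: no change.

sushthusathrotsa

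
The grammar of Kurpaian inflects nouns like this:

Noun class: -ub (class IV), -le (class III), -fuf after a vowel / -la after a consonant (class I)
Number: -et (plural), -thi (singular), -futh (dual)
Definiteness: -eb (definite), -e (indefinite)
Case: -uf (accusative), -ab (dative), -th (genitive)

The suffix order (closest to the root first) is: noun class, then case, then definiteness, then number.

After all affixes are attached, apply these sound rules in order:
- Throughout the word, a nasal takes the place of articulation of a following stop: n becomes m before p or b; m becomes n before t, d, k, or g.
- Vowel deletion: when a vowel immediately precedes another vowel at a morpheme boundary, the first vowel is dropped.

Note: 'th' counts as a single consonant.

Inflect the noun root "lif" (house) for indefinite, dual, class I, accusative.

liflufefuth

Attach noun class class I -la (after consonant 'f') → lifla.
Attach case accusative -uf → liflauf.
Attach definiteness indefinite -e → liflaufe.
Attach number dual -futh → liflaufefuth.
Nasal assimilation: no change.
Apply vowel deletion: liflaufefuth → liflufefuth.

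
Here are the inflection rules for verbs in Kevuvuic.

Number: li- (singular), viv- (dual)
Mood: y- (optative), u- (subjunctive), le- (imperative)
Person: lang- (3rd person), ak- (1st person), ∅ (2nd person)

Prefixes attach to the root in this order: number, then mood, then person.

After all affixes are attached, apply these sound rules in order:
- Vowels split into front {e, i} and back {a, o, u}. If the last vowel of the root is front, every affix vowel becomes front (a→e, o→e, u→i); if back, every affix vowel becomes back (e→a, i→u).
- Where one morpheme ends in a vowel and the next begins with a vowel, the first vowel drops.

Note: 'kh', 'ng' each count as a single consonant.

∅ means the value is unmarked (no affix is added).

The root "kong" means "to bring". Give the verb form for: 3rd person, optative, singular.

langylukong

Attach number singular li- → likong.
Attach mood optative y- → ylikong.
Attach person 3rd person lang- → langylikong.
Apply vowel harmony: langylikong → langylukong.
Vowel deletion: no change.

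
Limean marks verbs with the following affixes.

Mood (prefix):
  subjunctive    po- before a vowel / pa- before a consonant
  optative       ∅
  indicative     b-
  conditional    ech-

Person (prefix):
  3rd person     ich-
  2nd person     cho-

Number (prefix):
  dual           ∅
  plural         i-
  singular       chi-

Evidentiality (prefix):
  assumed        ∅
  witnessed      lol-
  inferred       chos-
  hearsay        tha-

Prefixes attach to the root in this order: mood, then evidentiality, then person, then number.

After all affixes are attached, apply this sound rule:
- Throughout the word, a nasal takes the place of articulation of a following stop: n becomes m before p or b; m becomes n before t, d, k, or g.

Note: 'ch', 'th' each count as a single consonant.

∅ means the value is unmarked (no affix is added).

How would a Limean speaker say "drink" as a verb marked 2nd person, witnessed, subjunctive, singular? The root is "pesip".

Attach mood subjunctive pa- (before consonant 'p') → papesip.
Attach evidentiality witnessed lol- → lolpapesip.
Attach person 2nd person cho- → chololpapesip.
Attach number singular chi- → chichololpapesip.
Nasal assimilation: no change.

chichololpapesip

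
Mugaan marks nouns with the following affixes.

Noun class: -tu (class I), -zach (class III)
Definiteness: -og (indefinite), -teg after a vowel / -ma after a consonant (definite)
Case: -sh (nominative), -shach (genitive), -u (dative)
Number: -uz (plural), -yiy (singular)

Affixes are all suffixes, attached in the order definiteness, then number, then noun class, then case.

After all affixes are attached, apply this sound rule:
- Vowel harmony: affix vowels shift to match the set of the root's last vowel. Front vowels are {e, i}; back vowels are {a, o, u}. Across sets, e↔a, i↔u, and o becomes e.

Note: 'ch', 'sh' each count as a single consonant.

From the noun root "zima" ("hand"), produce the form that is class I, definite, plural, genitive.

Attach definiteness definite -teg (after vowel 'a') → zimateg.
Attach number plural -uz → zimateguz.
Attach noun class class I -tu → zimateguztu.
Attach case genitive -shach → zimateguztushach.
Apply vowel harmony: zimateguztushach → zimataguztushach.

zimataguztushach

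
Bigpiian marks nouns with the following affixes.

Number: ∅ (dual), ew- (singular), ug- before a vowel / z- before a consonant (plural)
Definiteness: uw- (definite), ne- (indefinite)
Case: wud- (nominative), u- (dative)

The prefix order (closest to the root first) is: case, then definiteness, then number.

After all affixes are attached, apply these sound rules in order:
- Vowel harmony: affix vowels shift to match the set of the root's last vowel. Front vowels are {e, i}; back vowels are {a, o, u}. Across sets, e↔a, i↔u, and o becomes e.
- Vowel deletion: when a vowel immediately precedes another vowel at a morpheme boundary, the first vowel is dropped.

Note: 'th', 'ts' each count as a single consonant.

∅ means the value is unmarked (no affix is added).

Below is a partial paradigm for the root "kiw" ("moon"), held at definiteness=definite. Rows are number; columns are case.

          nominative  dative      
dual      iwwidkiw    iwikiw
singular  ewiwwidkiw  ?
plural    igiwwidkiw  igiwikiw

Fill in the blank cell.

Attach case dative u- → ukiw.
Attach definiteness definite uw- → uwukiw.
Attach number singular ew- → ewuwukiw.
Apply vowel harmony: ewuwukiw → ewiwikiw.
Vowel deletion: no change.

ewiwikiw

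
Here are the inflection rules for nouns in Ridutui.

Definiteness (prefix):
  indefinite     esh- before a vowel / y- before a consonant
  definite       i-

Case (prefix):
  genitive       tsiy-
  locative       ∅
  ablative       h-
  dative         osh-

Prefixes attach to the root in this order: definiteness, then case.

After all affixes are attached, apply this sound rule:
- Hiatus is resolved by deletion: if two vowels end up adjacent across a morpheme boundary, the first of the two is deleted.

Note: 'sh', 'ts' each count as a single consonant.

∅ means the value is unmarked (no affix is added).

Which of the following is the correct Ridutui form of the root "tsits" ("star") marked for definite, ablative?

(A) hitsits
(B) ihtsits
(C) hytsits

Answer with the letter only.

A

Attach definiteness definite i- → itsits.
Attach case ablative h- → hitsits.
Vowel deletion: no change.
So the correct form is hitsits, option (A).
(B) ihtsits is wrong: it has the affixes in the wrong order.
(C) hytsits is wrong: it uses indefinite instead of definite for definiteness.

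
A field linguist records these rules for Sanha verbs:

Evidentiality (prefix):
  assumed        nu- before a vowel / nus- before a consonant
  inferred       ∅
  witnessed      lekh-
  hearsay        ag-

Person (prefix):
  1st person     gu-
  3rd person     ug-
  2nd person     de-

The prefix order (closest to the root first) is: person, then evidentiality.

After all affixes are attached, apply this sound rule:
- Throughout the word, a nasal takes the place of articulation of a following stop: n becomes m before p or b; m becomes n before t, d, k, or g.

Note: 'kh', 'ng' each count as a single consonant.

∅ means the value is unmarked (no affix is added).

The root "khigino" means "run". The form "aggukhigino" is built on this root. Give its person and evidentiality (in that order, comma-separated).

1st person, hearsay

Segment: ag-gu-khigino.
person: gu- → 1st person.
evidentiality: ag- → hearsay.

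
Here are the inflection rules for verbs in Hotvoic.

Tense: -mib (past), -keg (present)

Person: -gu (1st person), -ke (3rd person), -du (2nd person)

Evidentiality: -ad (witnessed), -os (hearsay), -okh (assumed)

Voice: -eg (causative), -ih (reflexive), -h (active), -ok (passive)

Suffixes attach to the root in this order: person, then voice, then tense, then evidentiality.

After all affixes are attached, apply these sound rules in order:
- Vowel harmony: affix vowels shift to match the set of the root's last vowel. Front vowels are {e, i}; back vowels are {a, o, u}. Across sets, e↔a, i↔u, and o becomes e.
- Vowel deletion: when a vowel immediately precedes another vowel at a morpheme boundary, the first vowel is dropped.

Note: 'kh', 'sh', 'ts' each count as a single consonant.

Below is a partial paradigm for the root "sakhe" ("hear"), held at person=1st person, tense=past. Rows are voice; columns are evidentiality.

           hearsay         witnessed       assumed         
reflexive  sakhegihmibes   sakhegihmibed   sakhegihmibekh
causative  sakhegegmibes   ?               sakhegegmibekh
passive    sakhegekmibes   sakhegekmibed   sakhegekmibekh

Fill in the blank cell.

sakhegegmibed

Attach person 1st person -gu → sakhegu.
Attach voice causative -eg → sakhegueg.
Attach tense past -mib → sakheguegmib.
Attach evidentiality witnessed -ad → sakheguegmibad.
Apply vowel harmony: sakheguegmibad → sakhegiegmibed.
Apply vowel deletion: sakhegiegmibed → sakhegegmibed.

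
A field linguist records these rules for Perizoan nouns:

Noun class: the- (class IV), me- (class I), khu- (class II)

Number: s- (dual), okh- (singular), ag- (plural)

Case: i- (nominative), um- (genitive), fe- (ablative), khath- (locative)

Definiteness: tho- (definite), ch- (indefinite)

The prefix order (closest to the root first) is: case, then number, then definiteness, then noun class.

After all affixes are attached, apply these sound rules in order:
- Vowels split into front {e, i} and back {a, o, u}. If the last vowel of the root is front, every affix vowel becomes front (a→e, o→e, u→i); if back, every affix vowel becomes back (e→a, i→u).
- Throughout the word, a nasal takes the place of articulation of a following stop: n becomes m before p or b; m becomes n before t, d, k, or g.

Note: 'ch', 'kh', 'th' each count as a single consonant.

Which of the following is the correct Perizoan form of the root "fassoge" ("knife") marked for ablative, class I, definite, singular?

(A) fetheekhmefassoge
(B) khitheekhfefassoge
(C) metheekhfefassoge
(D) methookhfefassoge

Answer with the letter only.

C

Attach case ablative fe- → fefassoge.
Attach number singular okh- → okhfefassoge.
Attach definiteness definite tho- → thookhfefassoge.
Attach noun class class I me- → methookhfefassoge.
Apply vowel harmony: methookhfefassoge → metheekhfefassoge.
Nasal assimilation: no change.
So the correct form is metheekhfefassoge, option (C).
(A) fetheekhmefassoge is wrong: it has the affixes in the wrong order.
(D) methookhfefassoge is wrong: it fails to apply the sound rule(s).
(B) khitheekhfefassoge is wrong: it uses class II instead of class I for noun class.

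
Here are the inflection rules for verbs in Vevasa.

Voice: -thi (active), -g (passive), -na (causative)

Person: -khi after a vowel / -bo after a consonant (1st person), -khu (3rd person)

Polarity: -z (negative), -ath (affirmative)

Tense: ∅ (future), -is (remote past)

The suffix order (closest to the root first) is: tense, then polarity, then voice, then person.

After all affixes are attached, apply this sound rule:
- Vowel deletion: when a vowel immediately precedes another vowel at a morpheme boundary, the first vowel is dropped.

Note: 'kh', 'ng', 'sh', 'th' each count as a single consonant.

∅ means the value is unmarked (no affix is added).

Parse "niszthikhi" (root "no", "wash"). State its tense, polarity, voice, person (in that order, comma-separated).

Segment: no-is-z-thi-khi.
tense: -is → remote past.
polarity: -z → negative.
voice: -thi → active.
person: -khi/bo → 1st person.

remote past, negative, active, 1st person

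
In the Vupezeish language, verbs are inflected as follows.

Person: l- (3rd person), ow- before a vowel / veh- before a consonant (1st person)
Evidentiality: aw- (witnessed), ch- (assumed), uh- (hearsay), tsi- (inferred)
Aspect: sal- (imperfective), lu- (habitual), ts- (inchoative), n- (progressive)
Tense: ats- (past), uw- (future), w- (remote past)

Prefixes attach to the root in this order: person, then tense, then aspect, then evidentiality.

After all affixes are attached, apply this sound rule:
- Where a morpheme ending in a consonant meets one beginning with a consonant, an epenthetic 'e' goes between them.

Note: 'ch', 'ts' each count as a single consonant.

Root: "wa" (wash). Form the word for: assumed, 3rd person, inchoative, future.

chetsuwelewa

Attach person 3rd person l- → lwa.
Attach tense future uw- → uwlwa.
Attach aspect inchoative ts- → tsuwlwa.
Attach evidentiality assumed ch- → chtsuwlwa.
Apply epenthesis: chtsuwlwa → chetsuwelewa.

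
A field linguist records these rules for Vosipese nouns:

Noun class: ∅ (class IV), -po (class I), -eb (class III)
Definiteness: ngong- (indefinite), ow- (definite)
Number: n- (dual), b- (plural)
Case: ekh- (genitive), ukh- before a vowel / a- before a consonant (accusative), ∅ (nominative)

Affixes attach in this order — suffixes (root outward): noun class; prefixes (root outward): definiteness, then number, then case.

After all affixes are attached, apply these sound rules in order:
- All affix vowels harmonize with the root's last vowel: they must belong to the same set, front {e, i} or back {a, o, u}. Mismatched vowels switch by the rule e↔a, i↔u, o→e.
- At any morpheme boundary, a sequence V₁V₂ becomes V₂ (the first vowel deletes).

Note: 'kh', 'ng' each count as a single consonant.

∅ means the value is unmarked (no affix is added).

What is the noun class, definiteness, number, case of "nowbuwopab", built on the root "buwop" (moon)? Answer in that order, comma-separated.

Segment: n-ow-buwop-eb.
noun class: -eb → class III.
definiteness: ow- → definite.
number: n- → dual.
case: ∅ → nominative.

class III, definite, dual, nominative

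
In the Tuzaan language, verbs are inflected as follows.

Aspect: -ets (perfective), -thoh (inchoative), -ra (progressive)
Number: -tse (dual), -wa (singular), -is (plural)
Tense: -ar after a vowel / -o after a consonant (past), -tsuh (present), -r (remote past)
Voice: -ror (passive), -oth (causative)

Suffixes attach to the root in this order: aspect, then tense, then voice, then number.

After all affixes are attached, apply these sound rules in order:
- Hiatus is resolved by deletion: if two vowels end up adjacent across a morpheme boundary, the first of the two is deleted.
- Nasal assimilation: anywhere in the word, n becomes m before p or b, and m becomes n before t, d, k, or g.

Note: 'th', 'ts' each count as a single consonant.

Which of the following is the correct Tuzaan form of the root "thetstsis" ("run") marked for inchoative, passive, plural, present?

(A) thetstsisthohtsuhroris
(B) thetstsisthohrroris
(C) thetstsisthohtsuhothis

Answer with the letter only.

A

Attach aspect inchoative -thoh → thetstsisthoh.
Attach tense present -tsuh → thetstsisthohtsuh.
Attach voice passive -ror → thetstsisthohtsuhror.
Attach number plural -is → thetstsisthohtsuhroris.
Vowel deletion: no change.
Nasal assimilation: no change.
So the correct form is thetstsisthohtsuhroris, option (A).
(B) thetstsisthohrroris is wrong: it uses remote past instead of present for tense.
(C) thetstsisthohtsuhothis is wrong: it uses causative instead of passive for voice.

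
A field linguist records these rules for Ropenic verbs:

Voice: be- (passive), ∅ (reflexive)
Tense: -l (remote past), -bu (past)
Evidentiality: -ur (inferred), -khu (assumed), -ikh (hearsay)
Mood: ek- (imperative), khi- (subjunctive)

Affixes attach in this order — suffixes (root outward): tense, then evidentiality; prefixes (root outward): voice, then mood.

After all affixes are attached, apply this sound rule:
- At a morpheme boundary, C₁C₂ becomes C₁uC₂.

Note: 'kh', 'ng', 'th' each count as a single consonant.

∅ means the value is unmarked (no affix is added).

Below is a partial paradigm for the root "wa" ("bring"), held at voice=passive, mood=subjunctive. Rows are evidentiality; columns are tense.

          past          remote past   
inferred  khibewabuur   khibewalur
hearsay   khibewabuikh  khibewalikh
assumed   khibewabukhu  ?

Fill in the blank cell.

Attach voice passive be- → bewa.
Attach tense remote past -l → bewal.
Attach mood subjunctive khi- → khibewal.
Attach evidentiality assumed -khu → khibewalkhu.
Apply epenthesis: khibewalkhu → khibewalukhu.

khibewalukhu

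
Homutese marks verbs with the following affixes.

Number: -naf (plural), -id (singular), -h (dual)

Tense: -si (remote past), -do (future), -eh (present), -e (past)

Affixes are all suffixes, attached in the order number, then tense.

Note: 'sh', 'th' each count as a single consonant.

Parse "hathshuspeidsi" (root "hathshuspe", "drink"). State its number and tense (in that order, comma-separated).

singular, remote past

Segment: hathshuspe-id-si.
number: -id → singular.
tense: -si → remote past.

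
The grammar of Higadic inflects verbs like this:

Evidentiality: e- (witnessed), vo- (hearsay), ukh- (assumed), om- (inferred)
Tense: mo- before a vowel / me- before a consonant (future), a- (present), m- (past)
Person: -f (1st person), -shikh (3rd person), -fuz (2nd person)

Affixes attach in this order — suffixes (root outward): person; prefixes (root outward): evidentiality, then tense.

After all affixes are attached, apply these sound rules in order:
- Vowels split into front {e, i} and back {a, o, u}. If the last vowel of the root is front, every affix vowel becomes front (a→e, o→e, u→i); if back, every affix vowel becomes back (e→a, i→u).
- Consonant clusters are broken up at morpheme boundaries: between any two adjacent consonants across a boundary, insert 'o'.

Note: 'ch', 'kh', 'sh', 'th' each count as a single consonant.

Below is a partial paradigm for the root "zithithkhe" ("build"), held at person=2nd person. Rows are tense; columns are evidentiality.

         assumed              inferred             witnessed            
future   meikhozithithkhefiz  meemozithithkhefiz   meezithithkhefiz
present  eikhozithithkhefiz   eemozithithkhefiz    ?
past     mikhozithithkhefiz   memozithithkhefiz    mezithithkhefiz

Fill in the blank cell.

Attach evidentiality witnessed e- → ezithithkhe.
Attach tense present a- → aezithithkhe.
Attach person 2nd person -fuz → aezithithkhefuz.
Apply vowel harmony: aezithithkhefuz → eezithithkhefiz.
Epenthesis: no change.

eezithithkhefiz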